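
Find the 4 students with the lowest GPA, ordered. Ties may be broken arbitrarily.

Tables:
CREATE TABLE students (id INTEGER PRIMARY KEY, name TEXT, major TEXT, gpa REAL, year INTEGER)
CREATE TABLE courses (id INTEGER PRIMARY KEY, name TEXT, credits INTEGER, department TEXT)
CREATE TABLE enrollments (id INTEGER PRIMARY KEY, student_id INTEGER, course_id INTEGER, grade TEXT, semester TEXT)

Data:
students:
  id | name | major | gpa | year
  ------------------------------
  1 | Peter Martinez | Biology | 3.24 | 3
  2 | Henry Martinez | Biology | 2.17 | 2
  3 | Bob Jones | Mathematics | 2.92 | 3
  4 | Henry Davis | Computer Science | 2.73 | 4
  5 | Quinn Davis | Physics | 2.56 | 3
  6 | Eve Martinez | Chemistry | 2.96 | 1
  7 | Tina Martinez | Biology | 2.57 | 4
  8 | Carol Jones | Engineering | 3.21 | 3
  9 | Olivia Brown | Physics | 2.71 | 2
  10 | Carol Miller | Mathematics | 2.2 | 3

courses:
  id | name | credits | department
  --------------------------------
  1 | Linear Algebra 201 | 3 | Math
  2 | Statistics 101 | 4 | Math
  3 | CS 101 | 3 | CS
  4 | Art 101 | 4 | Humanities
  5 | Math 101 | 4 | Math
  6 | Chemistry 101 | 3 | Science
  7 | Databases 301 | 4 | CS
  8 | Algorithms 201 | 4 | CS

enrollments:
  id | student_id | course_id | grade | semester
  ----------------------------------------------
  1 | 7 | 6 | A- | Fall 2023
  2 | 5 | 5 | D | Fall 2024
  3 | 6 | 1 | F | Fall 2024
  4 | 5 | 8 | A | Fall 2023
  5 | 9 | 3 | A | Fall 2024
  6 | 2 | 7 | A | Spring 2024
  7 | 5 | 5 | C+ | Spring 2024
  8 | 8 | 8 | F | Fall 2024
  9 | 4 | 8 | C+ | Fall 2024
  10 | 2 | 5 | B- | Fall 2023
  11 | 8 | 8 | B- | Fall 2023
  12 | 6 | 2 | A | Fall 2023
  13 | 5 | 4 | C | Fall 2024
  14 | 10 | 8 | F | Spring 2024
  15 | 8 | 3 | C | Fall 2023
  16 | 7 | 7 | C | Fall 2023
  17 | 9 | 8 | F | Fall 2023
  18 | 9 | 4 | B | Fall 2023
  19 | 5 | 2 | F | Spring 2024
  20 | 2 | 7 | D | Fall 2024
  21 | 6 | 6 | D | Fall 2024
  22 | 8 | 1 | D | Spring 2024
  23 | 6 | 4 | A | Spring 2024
SELECT name, gpa FROM students ORDER BY gpa ASC LIMIT 4

Execution result:
name | gpa
Henry Martinez | 2.17
Carol Miller | 2.20
Quinn Davis | 2.56
Tina Martinez | 2.57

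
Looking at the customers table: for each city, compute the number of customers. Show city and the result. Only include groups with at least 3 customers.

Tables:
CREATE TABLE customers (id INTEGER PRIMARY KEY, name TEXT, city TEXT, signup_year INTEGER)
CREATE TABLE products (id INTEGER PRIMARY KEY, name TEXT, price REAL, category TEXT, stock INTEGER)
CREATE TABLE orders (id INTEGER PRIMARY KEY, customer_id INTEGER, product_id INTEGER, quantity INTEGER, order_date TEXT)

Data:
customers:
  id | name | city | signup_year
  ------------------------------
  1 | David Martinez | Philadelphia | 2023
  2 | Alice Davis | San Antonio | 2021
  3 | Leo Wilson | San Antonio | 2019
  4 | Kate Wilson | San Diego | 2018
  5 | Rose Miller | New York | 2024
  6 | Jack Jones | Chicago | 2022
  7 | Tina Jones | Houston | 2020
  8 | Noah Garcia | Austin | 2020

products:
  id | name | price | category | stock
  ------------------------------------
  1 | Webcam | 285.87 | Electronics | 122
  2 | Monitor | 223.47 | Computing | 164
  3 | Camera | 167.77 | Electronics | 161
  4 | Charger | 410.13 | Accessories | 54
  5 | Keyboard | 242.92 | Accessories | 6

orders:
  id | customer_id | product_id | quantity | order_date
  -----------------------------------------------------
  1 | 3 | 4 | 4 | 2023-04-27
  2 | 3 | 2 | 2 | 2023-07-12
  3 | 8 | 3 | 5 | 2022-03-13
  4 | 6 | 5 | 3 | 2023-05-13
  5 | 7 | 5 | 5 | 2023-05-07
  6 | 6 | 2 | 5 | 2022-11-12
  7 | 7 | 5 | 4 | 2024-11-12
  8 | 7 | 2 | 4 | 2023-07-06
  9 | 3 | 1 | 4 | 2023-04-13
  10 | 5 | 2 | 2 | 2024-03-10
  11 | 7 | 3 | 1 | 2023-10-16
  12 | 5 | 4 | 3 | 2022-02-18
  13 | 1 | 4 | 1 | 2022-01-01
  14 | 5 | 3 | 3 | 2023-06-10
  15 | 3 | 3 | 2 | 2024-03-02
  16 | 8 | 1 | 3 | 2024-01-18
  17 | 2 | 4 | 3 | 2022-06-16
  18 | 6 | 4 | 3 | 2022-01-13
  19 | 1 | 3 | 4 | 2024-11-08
SELECT city, COUNT(*) AS n FROM customers GROUP BY city HAVING COUNT(*) >= 3

Execution result:
(no rows)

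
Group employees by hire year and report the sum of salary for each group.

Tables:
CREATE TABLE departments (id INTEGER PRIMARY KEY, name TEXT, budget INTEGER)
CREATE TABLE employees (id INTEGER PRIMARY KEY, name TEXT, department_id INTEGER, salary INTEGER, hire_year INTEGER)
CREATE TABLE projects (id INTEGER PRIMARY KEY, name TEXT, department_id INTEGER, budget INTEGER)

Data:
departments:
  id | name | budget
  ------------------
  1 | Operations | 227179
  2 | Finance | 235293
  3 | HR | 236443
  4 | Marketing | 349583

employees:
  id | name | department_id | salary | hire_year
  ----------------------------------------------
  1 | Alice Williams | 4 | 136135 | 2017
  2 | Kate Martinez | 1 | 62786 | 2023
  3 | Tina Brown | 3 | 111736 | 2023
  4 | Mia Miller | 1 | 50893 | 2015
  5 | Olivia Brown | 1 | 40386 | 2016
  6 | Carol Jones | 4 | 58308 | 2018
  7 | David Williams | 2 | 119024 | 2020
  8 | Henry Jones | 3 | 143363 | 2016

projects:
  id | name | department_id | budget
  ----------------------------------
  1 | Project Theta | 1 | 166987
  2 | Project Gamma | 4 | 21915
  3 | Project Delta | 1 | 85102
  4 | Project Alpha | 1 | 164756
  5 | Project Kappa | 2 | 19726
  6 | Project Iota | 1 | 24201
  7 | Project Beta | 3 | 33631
SELECT hire_year, SUM(salary) AS sum_salary FROM employees GROUP BY hire_year

Execution result:
hire_year | sum_salary
2015 | 50893
2016 | 183749
2017 | 136135
2018 | 58308
2020 | 119024
2023 | 174522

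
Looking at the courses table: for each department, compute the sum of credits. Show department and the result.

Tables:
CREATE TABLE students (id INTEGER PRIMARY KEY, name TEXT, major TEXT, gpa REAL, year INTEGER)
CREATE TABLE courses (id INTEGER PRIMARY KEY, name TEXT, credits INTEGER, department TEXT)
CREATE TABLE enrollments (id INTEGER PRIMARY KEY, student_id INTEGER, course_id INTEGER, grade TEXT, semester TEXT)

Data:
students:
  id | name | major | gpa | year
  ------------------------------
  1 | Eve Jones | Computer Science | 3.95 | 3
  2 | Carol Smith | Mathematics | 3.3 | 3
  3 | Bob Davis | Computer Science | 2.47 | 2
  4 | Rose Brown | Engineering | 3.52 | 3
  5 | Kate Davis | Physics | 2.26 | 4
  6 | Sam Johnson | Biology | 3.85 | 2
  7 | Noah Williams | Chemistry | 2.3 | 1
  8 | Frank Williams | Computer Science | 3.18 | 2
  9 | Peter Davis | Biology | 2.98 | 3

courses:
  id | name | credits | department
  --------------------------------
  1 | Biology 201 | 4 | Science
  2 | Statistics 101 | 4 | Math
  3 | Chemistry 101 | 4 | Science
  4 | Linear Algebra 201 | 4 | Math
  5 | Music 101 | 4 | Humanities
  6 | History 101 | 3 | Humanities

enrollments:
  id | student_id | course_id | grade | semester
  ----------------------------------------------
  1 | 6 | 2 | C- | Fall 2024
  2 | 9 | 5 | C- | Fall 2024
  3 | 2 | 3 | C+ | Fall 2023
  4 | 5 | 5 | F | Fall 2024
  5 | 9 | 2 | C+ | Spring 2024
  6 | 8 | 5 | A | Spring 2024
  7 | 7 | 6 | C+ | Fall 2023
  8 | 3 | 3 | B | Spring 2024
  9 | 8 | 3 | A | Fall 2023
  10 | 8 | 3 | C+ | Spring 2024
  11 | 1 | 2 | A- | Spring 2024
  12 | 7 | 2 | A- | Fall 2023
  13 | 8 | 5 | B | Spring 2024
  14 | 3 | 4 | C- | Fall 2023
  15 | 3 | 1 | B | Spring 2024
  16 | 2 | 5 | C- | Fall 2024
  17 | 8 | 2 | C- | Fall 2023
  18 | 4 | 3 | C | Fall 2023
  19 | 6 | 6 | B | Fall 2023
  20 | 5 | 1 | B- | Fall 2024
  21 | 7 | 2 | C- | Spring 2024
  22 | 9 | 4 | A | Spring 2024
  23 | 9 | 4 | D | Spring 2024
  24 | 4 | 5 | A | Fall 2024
SELECT department, SUM(credits) AS sum_credits FROM courses GROUP BY department

Execution result:
department | sum_credits
Humanities | 7
Math | 8
Science | 8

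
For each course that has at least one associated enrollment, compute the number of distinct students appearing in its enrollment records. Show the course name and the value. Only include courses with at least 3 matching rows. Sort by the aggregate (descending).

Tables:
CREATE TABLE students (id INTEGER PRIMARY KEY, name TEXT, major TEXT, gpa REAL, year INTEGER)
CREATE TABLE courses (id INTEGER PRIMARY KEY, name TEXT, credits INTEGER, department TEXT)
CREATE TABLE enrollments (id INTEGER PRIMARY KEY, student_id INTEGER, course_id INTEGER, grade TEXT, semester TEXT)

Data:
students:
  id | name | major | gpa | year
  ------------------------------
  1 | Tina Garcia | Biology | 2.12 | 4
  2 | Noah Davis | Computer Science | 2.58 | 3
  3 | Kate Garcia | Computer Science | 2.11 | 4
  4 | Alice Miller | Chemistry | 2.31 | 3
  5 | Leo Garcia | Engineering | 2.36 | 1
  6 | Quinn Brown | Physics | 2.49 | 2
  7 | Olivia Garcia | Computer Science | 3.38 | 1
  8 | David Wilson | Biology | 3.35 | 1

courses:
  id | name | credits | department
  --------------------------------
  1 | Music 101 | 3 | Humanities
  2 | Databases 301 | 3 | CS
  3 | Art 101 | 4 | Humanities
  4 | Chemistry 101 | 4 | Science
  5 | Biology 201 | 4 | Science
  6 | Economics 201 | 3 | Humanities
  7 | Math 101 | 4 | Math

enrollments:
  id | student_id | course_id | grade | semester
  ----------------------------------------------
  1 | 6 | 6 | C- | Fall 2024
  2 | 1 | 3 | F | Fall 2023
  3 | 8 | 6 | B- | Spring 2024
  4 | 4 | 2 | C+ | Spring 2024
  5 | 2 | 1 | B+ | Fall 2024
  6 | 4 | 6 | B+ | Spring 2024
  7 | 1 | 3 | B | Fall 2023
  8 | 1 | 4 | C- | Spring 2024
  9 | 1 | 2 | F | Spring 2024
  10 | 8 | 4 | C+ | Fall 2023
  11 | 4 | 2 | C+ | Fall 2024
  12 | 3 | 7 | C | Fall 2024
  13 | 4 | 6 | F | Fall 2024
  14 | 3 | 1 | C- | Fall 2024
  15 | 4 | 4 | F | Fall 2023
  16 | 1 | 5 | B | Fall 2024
SELECT p.name, COUNT(DISTINCT c.student_id) AS distinct_student_count FROM enrollments c JOIN courses p ON c.course_id = p.id GROUP BY p.id, p.name HAVING COUNT(*) >= 3 ORDER BY distinct_student_count DESC

Execution result:
name | distinct_student_count
Chemistry 101 | 3
Economics 201 | 3
Databases 301 | 2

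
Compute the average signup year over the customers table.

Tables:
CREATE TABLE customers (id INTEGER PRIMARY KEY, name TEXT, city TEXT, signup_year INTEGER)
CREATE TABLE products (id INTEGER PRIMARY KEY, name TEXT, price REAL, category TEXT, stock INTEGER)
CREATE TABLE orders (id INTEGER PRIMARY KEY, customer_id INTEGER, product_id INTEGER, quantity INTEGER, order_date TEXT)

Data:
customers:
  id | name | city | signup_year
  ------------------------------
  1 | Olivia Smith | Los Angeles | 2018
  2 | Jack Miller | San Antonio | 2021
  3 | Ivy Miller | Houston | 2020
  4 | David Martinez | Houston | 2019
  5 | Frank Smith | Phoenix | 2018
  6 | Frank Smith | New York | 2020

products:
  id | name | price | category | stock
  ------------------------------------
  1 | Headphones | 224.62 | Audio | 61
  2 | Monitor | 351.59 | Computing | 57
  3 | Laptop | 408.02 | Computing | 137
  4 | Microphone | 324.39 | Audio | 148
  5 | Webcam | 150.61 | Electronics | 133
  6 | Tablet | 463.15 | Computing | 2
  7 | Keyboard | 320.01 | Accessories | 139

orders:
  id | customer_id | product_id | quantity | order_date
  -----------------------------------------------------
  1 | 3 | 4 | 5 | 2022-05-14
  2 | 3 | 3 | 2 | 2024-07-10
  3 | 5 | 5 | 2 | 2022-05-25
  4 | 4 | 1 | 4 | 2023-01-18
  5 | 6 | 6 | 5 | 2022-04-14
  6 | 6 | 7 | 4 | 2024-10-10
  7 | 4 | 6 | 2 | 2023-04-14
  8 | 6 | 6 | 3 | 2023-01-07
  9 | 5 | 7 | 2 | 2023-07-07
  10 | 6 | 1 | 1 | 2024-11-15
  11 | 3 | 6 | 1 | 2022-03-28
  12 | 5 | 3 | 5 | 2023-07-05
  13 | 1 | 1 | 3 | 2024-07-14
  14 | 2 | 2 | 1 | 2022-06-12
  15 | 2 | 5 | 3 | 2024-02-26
SELECT AVG(signup_year) FROM customers

Execution result:
2019.33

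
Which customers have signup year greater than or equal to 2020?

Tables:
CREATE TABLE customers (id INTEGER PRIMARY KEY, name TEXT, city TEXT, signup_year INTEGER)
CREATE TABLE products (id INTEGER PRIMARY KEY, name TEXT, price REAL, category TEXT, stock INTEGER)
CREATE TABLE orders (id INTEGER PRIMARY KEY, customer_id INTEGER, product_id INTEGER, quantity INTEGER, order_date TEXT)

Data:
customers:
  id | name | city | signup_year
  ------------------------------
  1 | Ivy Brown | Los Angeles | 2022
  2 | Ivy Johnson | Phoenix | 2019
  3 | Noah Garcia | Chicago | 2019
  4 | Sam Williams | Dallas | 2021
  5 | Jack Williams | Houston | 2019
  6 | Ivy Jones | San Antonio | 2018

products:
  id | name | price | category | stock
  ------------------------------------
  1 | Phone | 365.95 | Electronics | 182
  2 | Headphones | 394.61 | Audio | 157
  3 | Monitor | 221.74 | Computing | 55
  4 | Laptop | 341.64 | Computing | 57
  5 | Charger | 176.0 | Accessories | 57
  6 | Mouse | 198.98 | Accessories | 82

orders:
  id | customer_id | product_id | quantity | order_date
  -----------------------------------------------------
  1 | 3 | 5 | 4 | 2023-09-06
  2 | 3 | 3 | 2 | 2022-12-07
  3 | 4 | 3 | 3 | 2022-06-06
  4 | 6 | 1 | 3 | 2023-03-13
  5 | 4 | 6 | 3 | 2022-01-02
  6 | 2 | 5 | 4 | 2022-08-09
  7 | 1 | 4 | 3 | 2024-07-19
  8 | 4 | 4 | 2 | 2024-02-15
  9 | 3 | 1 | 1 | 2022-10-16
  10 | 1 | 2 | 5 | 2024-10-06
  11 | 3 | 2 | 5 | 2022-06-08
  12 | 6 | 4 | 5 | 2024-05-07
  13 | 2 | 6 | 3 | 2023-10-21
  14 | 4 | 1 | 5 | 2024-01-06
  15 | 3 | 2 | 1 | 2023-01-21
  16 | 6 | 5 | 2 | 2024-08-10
SELECT name, signup_year FROM customers WHERE signup_year >= 2020

Execution result:
name | signup_year
Ivy Brown | 2022
Sam Williams | 2021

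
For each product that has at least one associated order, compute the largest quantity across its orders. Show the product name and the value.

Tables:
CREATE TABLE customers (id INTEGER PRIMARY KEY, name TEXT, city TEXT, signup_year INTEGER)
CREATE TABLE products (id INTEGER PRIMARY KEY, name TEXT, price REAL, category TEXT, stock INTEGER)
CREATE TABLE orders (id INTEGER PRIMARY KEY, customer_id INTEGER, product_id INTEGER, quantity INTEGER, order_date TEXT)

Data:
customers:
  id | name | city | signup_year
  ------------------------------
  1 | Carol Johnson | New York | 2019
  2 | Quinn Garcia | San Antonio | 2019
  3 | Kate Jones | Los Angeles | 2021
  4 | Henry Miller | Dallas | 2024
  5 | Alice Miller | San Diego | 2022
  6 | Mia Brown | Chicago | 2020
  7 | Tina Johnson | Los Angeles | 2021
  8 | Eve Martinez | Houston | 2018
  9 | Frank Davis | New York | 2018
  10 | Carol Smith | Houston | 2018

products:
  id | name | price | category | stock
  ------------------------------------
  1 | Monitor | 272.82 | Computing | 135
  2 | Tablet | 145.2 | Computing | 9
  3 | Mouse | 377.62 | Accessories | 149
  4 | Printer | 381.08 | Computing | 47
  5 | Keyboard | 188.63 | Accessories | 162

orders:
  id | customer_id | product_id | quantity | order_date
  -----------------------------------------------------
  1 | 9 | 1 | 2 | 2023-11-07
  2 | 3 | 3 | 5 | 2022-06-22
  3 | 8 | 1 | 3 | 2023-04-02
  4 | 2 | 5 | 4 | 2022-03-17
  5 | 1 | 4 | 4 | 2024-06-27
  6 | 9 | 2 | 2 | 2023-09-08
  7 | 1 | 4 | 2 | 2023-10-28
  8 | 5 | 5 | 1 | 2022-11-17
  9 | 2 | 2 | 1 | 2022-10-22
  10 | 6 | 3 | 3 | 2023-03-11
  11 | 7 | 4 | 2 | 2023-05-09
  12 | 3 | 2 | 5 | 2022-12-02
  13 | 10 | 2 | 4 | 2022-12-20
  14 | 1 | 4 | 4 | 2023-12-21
SELECT p.name, MAX(c.quantity) AS max_quantity FROM orders c JOIN products p ON c.product_id = p.id GROUP BY p.id, p.name

Execution result:
name | max_quantity
Monitor | 3
Tablet | 5
Mouse | 5
Printer | 4
Keyboard | 4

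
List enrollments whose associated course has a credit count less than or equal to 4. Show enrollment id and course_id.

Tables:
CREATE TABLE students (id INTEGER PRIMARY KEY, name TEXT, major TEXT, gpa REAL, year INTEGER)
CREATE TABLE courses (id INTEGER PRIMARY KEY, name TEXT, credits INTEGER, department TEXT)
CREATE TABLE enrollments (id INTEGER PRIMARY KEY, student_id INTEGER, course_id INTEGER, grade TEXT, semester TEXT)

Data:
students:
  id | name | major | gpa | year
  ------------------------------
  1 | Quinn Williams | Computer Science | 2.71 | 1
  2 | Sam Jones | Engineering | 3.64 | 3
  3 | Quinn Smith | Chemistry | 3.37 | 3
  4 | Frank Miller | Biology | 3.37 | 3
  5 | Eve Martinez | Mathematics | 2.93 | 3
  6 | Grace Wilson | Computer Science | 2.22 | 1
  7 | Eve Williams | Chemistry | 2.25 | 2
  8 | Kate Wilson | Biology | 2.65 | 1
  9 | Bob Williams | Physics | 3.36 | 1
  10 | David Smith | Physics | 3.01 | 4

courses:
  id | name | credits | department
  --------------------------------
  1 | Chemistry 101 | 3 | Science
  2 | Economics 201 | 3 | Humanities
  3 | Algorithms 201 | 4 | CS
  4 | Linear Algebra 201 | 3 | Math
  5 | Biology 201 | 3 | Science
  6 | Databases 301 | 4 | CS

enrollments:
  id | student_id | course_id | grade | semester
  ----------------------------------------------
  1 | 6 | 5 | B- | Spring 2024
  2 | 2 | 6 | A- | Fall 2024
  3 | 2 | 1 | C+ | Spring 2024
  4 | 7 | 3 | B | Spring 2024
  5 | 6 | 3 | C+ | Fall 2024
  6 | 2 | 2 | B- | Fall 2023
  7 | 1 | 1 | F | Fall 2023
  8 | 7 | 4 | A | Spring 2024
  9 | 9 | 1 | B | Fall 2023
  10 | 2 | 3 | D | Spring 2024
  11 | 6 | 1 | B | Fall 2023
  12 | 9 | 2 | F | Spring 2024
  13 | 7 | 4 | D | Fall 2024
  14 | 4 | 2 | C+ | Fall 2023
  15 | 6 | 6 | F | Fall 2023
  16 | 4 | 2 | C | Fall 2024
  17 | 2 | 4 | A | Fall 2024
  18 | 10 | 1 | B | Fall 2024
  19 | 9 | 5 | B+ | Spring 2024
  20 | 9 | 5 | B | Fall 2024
SELECT id, course_id FROM enrollments WHERE course_id IN (SELECT id FROM courses WHERE credits <= 4)

Execution result:
id | course_id
1 | 5
2 | 6
3 | 1
4 | 3
5 | 3
6 | 2
7 | 1
8 | 4
9 | 1
10 | 3
11 | 1
12 | 2
13 | 4
14 | 2
15 | 6
16 | 2
17 | 4
18 | 1
19 | 5
20 | 5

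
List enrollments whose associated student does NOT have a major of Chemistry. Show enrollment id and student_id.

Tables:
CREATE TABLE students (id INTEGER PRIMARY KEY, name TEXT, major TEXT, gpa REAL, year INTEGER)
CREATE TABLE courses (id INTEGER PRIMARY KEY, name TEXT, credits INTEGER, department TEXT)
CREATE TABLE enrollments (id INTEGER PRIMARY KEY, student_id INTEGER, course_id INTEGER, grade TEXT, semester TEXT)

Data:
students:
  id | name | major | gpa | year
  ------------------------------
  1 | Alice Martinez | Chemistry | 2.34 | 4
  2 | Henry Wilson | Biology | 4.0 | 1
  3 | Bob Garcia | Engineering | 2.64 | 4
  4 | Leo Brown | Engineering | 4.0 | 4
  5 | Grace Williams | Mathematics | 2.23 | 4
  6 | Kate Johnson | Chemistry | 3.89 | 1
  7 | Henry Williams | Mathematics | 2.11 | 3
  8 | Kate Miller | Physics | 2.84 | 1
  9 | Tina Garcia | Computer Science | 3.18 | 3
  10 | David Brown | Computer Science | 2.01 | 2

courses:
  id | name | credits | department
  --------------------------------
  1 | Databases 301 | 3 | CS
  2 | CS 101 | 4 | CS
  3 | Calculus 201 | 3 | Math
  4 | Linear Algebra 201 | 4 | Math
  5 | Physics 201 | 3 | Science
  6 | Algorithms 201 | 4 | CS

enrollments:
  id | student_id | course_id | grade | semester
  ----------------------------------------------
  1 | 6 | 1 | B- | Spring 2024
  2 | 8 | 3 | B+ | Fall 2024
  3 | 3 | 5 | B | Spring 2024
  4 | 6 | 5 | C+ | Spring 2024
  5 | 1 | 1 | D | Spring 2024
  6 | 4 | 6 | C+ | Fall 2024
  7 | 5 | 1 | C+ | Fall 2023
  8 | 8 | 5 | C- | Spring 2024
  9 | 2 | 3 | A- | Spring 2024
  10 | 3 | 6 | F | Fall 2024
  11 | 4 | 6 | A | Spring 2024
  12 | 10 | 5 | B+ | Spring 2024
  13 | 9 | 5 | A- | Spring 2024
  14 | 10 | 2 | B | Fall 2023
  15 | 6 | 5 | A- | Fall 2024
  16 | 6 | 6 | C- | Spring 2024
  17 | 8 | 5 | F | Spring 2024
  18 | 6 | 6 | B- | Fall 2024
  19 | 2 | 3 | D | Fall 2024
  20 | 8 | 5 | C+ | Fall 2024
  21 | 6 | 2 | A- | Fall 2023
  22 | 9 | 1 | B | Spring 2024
SELECT id, student_id FROM enrollments WHERE student_id NOT IN (SELECT id FROM students WHERE major = 'Chemistry')

Execution result:
id | student_id
2 | 8
3 | 3
6 | 4
7 | 5
8 | 8
9 | 2
10 | 3
11 | 4
12 | 10
13 | 9
14 | 10
17 | 8
19 | 2
20 | 8
22 | 9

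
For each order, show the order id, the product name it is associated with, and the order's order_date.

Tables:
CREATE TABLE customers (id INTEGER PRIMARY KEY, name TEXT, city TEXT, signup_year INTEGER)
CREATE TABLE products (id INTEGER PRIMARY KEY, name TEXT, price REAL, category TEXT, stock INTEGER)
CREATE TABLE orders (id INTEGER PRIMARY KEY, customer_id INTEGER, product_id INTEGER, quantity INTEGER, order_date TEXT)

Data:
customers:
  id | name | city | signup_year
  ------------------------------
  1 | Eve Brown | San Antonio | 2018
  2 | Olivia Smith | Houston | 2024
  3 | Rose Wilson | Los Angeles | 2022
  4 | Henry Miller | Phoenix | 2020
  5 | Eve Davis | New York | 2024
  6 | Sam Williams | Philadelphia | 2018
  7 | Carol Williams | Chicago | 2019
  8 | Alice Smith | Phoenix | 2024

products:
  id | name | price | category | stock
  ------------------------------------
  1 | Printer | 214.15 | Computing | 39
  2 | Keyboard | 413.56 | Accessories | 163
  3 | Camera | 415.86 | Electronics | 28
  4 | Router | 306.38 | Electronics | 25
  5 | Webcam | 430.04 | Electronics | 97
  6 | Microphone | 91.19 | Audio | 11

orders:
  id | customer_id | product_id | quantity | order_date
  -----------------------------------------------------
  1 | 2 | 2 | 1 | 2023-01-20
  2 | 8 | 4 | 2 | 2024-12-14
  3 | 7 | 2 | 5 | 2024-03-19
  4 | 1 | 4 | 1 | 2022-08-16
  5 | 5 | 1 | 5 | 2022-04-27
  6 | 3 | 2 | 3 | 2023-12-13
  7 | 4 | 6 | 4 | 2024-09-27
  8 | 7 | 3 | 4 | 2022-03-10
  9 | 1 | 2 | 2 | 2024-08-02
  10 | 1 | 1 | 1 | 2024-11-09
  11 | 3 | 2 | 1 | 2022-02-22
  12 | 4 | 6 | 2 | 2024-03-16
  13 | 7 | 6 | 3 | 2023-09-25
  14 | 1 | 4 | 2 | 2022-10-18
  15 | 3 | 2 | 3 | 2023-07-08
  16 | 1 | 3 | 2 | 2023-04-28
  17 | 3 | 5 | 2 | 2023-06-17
SELECT c.id, p.name AS product, c.order_date FROM orders c JOIN products p ON c.product_id = p.id

Execution result:
id | product | order_date
1 | Keyboard | 2023-01-20
2 | Router | 2024-12-14
3 | Keyboard | 2024-03-19
4 | Router | 2022-08-16
5 | Printer | 2022-04-27
6 | Keyboard | 2023-12-13
7 | Microphone | 2024-09-27
8 | Camera | 2022-03-10
9 | Keyboard | 2024-08-02
10 | Printer | 2024-11-09
11 | Keyboard | 2022-02-22
12 | Microphone | 2024-03-16
13 | Microphone | 2023-09-25
14 | Router | 2022-10-18
15 | Keyboard | 2023-07-08
16 | Camera | 2023-04-28
17 | Webcam | 2023-06-17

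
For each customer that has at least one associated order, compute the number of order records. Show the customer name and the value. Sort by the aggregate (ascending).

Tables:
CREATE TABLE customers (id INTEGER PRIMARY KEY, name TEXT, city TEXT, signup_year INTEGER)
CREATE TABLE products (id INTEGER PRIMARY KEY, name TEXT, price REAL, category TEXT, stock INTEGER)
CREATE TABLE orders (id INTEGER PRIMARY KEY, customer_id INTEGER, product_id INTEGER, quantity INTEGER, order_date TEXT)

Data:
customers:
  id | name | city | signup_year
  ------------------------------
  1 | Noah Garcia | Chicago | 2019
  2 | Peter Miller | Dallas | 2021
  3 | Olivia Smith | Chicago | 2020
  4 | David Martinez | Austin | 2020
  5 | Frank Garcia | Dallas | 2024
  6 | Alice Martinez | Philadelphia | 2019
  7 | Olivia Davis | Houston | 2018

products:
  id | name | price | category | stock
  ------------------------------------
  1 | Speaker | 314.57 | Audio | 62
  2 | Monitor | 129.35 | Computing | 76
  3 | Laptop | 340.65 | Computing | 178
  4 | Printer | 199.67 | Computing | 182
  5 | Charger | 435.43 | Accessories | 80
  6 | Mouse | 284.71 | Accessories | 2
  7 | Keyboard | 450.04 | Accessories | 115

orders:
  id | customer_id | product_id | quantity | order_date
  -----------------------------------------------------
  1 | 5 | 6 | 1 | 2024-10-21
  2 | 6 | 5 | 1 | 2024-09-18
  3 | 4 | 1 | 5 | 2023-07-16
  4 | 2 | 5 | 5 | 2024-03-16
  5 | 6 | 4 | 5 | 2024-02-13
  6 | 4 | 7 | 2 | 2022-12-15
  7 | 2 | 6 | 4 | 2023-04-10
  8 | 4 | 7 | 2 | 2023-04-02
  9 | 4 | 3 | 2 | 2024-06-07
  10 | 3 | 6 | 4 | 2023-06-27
SELECT p.name, COUNT(*) AS n FROM orders c JOIN customers p ON c.customer_id = p.id GROUP BY p.id, p.name ORDER BY n ASC

Execution result:
name | n
Olivia Smith | 1
Frank Garcia | 1
Peter Miller | 2
Alice Martinez | 2
David Martinez | 4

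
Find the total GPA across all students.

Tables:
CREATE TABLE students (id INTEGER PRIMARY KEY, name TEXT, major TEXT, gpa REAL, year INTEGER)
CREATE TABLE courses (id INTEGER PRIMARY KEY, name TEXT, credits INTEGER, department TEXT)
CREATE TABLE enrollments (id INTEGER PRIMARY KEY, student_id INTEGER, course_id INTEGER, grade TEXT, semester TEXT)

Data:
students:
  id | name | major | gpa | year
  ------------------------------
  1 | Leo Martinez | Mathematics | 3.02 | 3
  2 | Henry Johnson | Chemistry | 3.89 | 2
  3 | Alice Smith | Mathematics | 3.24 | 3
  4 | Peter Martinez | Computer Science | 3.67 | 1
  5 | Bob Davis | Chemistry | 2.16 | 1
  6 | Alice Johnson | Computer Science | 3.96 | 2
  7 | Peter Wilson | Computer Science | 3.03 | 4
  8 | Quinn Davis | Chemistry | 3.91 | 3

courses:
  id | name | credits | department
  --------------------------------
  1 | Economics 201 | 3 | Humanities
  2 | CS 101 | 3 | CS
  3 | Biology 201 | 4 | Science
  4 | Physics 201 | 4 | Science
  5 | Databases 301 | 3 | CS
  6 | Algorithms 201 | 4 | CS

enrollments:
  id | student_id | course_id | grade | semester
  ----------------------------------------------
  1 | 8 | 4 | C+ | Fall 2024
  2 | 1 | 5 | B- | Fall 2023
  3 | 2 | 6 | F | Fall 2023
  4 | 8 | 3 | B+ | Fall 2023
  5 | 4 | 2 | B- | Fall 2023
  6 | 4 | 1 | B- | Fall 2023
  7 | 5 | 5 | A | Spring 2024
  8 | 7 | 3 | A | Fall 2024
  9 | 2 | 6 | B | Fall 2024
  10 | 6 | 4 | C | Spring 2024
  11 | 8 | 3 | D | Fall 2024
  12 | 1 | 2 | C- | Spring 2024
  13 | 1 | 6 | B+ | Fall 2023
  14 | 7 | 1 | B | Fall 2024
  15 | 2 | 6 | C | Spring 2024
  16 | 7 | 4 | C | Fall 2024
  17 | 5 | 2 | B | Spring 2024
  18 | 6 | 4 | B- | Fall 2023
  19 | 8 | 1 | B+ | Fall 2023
SELECT SUM(gpa) FROM students

Execution result:
26.88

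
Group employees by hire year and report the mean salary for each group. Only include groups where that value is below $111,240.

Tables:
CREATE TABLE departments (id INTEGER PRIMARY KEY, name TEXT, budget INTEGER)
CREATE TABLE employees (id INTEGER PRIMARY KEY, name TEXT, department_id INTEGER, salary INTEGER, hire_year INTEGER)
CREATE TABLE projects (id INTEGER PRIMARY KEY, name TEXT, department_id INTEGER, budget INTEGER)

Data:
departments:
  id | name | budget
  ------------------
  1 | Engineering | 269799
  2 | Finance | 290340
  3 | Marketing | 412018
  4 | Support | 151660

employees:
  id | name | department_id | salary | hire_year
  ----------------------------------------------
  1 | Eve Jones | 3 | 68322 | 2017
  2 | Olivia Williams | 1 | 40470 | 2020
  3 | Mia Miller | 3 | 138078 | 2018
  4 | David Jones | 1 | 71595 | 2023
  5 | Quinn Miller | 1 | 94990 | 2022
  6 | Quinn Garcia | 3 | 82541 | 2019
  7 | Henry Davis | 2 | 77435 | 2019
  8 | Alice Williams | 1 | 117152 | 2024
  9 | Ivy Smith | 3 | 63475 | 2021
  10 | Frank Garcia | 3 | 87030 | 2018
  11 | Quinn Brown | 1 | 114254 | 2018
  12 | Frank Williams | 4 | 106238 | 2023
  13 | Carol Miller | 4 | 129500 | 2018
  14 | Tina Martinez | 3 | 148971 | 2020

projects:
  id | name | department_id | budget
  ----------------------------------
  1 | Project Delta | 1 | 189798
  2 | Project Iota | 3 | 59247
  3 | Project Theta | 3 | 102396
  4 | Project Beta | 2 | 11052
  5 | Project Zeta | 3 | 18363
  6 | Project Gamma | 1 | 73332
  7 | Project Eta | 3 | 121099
SELECT hire_year, AVG(salary) AS avg_salary FROM employees GROUP BY hire_year HAVING AVG(salary) < 111240

Execution result:
hire_year | avg_salary
2017 | 68322.00
2019 | 79988.00
2020 | 94720.50
2021 | 63475.00
2022 | 94990.00
2023 | 88916.50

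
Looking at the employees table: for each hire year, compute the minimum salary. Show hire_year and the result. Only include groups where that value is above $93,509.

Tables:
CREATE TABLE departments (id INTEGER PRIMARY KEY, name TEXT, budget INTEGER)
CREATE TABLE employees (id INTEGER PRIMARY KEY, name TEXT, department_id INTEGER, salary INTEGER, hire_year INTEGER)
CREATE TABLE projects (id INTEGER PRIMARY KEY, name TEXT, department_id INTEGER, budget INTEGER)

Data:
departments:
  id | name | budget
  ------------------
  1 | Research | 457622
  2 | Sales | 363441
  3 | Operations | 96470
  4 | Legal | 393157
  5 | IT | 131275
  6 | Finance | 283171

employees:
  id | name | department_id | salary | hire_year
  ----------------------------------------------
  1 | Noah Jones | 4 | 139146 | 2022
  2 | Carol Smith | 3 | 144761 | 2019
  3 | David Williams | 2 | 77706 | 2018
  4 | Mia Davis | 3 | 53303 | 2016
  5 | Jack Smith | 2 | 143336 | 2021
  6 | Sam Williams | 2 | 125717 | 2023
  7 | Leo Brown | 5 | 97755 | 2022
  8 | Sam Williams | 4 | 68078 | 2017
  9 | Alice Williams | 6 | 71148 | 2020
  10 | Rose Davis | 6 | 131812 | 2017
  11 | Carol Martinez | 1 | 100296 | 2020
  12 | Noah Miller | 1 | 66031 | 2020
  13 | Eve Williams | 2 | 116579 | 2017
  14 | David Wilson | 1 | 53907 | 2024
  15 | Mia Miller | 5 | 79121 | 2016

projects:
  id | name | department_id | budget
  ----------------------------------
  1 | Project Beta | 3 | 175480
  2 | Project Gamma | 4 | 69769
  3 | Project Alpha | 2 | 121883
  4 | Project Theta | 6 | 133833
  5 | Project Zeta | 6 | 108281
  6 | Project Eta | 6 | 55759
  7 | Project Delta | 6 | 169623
SELECT hire_year, MIN(salary) AS min_salary FROM employees GROUP BY hire_year HAVING MIN(salary) > 93509

Execution result:
hire_year | min_salary
2019 | 144761
2021 | 143336
2022 | 97755
2023 | 125717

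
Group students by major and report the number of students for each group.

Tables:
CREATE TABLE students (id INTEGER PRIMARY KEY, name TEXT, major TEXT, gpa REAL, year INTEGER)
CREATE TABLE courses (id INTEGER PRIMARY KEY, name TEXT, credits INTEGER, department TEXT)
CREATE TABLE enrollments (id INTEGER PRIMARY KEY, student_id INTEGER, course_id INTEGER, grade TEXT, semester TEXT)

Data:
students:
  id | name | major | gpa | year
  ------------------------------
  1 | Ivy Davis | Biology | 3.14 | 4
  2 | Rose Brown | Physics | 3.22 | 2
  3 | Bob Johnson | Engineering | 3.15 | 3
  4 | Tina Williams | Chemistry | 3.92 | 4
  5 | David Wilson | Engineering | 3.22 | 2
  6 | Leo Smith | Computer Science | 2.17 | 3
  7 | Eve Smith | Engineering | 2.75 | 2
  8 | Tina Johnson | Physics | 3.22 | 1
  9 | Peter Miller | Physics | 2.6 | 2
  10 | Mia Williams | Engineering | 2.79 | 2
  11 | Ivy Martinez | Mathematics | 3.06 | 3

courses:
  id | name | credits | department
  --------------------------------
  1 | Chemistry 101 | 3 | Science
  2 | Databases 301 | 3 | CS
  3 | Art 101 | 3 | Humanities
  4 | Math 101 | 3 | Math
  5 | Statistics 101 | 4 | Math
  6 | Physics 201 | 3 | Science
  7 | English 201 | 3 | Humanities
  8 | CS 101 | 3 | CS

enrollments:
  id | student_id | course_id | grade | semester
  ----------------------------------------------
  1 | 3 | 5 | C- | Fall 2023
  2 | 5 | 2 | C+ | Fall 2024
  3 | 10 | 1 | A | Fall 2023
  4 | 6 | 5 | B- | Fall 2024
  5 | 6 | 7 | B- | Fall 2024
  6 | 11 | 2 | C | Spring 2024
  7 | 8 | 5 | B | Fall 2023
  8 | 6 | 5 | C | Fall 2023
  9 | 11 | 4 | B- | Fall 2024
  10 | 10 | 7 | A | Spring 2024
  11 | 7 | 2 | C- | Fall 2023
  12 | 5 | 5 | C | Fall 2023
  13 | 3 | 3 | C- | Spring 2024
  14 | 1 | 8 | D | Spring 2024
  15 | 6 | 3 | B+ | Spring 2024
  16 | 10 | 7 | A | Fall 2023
SELECT major, COUNT(*) AS n FROM students GROUP BY major

Execution result:
major | n
Biology | 1
Chemistry | 1
Computer Science | 1
Engineering | 4
Mathematics | 1
Physics | 3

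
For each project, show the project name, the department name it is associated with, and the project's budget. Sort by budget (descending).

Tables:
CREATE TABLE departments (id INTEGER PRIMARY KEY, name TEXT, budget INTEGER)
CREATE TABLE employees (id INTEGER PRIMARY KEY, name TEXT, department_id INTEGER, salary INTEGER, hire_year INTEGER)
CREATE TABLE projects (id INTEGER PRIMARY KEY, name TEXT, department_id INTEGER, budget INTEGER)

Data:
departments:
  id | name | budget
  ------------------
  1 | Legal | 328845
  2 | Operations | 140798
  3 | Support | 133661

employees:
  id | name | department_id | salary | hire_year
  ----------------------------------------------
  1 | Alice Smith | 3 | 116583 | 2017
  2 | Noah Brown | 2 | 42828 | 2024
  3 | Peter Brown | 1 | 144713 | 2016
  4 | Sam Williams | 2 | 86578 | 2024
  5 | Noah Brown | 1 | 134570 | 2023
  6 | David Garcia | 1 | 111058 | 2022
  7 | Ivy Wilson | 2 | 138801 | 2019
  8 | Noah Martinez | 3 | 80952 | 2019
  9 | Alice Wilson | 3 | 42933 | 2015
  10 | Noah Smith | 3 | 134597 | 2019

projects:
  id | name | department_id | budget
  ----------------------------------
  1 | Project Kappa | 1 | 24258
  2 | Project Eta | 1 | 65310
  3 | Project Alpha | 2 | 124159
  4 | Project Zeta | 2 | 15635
SELECT c.name, p.name AS department, c.budget FROM projects c JOIN departments p ON c.department_id = p.id ORDER BY c.budget DESC

Execution result:
name | department | budget
Project Alpha | Operations | 124159
Project Eta | Legal | 65310
Project Kappa | Legal | 24258
Project Zeta | Operations | 15635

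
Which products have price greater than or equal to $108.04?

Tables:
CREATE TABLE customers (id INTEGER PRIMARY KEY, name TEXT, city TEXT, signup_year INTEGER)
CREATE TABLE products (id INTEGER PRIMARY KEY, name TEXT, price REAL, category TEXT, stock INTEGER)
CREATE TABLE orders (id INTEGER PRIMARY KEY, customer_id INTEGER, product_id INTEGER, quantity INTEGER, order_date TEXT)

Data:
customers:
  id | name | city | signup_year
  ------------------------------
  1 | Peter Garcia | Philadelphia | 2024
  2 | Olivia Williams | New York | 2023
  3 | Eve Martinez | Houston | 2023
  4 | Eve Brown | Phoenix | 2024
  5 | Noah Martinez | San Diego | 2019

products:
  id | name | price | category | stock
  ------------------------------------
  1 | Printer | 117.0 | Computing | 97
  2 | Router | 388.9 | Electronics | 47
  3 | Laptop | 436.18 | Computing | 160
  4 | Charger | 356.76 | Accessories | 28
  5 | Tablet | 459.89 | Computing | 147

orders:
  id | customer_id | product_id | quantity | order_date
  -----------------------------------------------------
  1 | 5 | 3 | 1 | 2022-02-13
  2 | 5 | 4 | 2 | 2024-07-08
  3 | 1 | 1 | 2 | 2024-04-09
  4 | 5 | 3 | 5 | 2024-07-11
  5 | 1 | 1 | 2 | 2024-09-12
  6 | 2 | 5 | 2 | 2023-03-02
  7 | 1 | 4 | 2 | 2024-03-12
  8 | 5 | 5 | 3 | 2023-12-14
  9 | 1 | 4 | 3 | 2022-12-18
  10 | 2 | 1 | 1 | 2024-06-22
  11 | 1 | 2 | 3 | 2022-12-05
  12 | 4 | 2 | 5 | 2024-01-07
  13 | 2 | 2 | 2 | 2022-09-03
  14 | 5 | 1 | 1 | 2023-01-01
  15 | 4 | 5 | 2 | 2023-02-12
SELECT name, price FROM products WHERE price >= 108.04

Execution result:
name | price
Printer | 117.00
Router | 388.90
Laptop | 436.18
Charger | 356.76
Tablet | 459.89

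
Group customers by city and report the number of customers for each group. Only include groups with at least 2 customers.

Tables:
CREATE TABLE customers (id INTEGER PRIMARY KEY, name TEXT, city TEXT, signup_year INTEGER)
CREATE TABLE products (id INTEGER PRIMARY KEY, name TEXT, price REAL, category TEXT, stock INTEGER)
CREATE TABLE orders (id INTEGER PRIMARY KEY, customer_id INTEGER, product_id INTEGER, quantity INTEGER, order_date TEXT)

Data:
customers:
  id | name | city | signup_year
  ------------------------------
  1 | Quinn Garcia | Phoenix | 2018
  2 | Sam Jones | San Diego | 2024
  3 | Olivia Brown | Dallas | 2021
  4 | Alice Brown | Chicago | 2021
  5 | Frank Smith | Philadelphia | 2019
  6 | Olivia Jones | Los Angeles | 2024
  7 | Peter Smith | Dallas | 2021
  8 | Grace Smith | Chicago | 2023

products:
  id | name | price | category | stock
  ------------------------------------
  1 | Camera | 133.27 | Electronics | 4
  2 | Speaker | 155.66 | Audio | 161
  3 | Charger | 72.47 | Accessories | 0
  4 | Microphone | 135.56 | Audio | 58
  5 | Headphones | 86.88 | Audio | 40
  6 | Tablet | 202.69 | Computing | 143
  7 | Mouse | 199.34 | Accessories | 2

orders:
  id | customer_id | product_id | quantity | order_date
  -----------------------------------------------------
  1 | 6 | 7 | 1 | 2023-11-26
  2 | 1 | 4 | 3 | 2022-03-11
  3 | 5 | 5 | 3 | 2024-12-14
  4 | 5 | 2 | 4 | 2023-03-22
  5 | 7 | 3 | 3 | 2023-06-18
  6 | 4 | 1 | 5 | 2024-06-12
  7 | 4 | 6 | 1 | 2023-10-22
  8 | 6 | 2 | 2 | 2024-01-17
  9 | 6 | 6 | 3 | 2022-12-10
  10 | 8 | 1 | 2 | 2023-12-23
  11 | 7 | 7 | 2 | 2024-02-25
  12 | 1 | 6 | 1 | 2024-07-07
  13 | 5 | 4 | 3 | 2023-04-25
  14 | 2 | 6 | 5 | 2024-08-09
SELECT city, COUNT(*) AS n FROM customers GROUP BY city HAVING COUNT(*) >= 2

Execution result:
city | n
Chicago | 2
Dallas | 2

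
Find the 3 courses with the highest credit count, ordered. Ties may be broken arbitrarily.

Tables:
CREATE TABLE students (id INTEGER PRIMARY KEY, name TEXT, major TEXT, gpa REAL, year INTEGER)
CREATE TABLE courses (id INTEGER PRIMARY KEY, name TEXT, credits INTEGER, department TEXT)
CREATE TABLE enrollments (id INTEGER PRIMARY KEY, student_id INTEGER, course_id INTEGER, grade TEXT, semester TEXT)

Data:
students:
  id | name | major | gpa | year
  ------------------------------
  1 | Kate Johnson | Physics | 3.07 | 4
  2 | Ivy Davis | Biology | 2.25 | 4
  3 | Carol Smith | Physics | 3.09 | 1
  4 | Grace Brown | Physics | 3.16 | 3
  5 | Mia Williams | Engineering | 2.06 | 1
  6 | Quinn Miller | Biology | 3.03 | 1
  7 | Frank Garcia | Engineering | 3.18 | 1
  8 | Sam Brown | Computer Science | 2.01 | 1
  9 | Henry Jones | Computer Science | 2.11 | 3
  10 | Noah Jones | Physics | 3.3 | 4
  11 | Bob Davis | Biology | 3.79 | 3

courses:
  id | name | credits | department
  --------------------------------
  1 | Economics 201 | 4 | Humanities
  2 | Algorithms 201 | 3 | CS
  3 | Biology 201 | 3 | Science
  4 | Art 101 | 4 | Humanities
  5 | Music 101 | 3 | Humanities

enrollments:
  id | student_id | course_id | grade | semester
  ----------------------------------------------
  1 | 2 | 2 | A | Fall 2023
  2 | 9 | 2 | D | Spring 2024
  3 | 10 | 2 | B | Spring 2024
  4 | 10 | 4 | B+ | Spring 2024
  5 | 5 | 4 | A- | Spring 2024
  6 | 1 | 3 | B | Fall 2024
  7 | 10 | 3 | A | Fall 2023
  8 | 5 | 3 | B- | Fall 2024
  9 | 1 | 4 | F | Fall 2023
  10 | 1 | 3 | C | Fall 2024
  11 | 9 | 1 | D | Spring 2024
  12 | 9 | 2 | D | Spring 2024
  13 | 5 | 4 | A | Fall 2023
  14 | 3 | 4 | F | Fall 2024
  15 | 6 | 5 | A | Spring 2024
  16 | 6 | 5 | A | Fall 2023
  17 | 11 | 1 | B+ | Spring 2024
SELECT name, credits FROM courses ORDER BY credits DESC LIMIT 3

Execution result:
name | credits
Economics 201 | 4
Art 101 | 4
Algorithms 201 | 3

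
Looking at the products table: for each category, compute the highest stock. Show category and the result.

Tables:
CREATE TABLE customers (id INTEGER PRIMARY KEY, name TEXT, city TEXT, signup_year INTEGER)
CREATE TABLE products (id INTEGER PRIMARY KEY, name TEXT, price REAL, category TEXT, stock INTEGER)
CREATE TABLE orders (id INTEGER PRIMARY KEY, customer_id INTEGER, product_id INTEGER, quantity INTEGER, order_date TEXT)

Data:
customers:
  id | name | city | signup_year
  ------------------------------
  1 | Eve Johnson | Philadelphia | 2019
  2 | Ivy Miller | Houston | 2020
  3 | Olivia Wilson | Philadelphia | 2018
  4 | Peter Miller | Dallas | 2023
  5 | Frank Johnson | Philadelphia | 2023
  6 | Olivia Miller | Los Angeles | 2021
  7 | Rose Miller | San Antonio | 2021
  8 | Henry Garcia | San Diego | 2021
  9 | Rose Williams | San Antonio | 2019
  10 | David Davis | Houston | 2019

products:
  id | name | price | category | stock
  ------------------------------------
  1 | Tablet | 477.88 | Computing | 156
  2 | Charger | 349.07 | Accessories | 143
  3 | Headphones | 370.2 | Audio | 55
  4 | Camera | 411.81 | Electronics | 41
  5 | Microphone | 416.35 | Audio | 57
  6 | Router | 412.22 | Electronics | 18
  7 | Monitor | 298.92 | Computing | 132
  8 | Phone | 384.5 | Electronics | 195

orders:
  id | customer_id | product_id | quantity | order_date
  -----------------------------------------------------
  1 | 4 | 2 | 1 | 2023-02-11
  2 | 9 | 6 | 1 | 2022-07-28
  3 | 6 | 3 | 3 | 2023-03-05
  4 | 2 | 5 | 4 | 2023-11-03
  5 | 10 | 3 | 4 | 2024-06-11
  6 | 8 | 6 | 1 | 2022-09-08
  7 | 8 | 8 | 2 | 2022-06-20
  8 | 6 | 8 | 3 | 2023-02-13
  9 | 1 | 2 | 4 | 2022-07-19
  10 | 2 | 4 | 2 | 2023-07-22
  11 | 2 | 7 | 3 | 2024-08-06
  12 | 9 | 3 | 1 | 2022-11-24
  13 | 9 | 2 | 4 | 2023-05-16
SELECT category, MAX(stock) AS max_stock FROM products GROUP BY category

Execution result:
category | max_stock
Accessories | 143
Audio | 57
Computing | 156
Electronics | 195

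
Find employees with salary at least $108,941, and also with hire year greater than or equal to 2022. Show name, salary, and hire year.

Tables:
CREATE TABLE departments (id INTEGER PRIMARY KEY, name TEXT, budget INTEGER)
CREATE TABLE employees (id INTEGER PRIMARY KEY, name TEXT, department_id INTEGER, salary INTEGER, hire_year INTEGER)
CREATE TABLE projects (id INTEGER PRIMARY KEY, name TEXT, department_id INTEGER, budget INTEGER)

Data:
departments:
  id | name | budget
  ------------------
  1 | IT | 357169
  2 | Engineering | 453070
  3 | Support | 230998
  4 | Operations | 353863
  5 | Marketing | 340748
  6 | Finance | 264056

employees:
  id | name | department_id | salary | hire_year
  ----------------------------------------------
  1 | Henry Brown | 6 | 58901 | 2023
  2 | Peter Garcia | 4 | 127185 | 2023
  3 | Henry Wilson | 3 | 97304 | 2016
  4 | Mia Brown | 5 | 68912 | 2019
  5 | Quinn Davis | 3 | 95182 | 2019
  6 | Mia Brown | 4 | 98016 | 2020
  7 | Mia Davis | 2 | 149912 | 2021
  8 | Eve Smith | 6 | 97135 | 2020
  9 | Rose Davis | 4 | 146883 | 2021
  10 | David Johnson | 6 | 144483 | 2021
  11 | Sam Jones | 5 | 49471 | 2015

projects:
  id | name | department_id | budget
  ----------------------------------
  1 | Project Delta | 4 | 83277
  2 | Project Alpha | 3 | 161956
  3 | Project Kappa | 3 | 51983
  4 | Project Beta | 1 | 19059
SELECT name, salary, hire_year FROM employees WHERE salary >= 108941 AND hire_year >= 2022

Execution result:
name | salary | hire_year
Peter Garcia | 127185 | 2023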